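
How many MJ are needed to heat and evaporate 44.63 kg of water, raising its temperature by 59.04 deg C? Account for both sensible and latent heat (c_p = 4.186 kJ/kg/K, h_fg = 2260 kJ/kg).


E = m_water * (4.186 * dT + 2260) / 1000
= 44.63 * (4.186 * 59.04 + 2260) / 1000
= 111.8937 MJ

111.8937 MJ


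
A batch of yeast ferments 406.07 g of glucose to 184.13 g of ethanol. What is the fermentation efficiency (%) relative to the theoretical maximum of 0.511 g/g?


Fermentation efficiency = (actual / (0.511 * glucose)) * 100
= (184.13 / (0.511 * 406.07)) * 100
= 88.7366%

88.7366%


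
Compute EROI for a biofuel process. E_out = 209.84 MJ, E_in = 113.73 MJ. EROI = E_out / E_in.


EROI = E_out / E_in
= 209.84 / 113.73
= 1.8451

1.8451


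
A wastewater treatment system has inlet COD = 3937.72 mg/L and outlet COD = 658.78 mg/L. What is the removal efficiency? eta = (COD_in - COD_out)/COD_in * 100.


eta = (COD_in - COD_out) / COD_in * 100
= (3937.72 - 658.78) / 3937.72 * 100
= 83.2700%

83.2700%


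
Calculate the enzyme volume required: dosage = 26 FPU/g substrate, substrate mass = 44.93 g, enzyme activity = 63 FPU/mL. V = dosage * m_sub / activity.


V = dosage * m_sub / activity
V = 26 * 44.93 / 63
V = 18.5425 mL

18.5425 mL


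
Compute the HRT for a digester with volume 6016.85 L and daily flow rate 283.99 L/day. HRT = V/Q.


HRT = V / Q
= 6016.85 / 283.99
= 21.1868 days

21.1868 days


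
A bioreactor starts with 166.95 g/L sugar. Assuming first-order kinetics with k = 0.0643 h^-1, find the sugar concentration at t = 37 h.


S = S0 * exp(-k * t)
S = 166.95 * exp(-0.0643 * 37)
S = 15.4652 g/L

15.4652 g/L


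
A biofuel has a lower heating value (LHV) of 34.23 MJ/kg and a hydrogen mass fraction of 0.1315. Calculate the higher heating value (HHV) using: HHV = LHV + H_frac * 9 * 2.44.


HHV = LHV + H_frac * 9 * 2.44
= 34.23 + 0.1315 * 9 * 2.44
= 37.1177 MJ/kg

37.1177 MJ/kg


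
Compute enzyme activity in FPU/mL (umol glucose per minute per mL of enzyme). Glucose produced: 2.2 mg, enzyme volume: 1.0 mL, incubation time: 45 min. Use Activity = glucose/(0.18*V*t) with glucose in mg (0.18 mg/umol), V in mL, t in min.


Activity = glucose_mg / (0.18 mg/umol * V_mL * t_min)
= 2.2 / (0.18 * 1.0 * 45)
= 0.2716 FPU/mL

0.2716 FPU/mL


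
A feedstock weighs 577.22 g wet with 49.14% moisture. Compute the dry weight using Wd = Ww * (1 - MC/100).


Wd = Ww * (1 - MC/100)
= 577.22 * (1 - 49.14/100)
= 293.5741 g

293.5741 g


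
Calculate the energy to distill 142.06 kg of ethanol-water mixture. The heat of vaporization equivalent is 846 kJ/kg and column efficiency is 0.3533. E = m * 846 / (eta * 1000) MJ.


E = m * 846 / (eta * 1000)
= 142.06 * 846 / (0.3533 * 1000)
= 340.1720 MJ

340.1720 MJ


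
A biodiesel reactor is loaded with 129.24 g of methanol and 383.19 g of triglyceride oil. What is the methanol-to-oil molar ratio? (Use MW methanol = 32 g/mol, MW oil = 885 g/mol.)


Molar ratio = n_MeOH / n_oil = (MeOH/32) / (oil/885) = (MeOH * 885) / (32 * oil)
= (129.24 * 885) / (32 * 383.19)
= 9.3277

9.3277


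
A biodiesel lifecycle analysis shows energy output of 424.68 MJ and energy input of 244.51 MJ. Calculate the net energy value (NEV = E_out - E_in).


NEV = E_out - E_in
= 424.68 - 244.51
= 180.1700 MJ

180.1700 MJ


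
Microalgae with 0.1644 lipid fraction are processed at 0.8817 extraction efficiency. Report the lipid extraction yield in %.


Y = lipid_content * extraction_eff * 100
= 0.1644 * 0.8817 * 100
= 14.4951%

14.4951%


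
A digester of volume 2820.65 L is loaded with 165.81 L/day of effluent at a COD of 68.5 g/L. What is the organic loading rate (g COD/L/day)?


OLR = Q * S / V
= 165.81 * 68.5 / 2820.65
= 4.0267 g/L/day

4.0267 g/L/day


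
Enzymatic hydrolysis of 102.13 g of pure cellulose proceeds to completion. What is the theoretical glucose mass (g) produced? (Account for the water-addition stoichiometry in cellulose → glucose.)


glucose = cellulose * 180/162
= 102.13 * 180/162
= 113.4778 g

113.4778 g


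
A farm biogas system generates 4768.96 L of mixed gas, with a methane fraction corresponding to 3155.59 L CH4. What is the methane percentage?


CH4% = V_CH4 / V_total * 100
= 3155.59 / 4768.96 * 100
= 66.1694%

66.1694%


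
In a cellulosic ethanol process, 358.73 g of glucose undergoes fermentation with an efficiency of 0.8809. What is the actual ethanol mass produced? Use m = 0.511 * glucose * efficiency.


Actual ethanol: m = 0.511 * 358.73 * 0.8809
m = 161.4787 g

161.4787 g


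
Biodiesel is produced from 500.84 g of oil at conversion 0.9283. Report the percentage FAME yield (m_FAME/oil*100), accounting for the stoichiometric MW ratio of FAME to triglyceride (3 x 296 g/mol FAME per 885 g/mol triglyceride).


m_FAME = oil * conv * (3 * 296 / 885) = oil * conv * (888/885)
= 500.84 * 0.9283 * 888 / 885
= 466.5058 g
Y = m_FAME / oil * 100 = conv * (888/885) * 100
= 0.9283 * 888 / 885 * 100
= 93.14%

93.14%


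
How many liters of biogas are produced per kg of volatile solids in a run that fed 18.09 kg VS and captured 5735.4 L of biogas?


Y = V / VS
= 5735.4 / 18.09
= 317.0481 L/kg VS

317.0481 L/kg VS


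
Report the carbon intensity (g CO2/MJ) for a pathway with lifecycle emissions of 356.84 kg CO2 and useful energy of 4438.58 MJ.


CI = CO2 * 1000 / E
= 356.84 * 1000 / 4438.58
= 80.3951 g CO2/MJ

80.3951 g CO2/MJ


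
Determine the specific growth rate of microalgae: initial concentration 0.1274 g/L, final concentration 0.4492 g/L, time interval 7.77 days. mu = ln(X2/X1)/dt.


mu = ln(X2/X1) / dt
= ln(0.4492/0.1274) / 7.77
= 0.1622 per day

0.1622 per day


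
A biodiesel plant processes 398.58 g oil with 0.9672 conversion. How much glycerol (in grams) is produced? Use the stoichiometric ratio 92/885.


glycerol = oil * conv * (92/885)
= 398.58 * 0.9672 * 92 / 885
= 40.0753 g

40.0753 g


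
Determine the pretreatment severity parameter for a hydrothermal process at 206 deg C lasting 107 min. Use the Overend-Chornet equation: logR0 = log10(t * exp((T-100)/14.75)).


logR0 = log10(t * exp((T - 100) / 14.75))
= log10(107 * exp((206 - 100) / 14.75))
= 5.1504

5.1504


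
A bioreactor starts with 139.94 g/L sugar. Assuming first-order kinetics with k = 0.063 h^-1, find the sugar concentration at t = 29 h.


S = S0 * exp(-k * t)
S = 139.94 * exp(-0.063 * 29)
S = 22.5157 g/L

22.5157 g/L


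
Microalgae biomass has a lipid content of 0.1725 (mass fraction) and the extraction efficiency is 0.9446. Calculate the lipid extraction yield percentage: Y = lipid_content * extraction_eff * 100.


Y = lipid_content * extraction_eff * 100
= 0.1725 * 0.9446 * 100
= 16.2943%

16.2943%


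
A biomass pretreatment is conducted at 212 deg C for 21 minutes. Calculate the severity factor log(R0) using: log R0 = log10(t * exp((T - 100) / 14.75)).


logR0 = log10(t * exp((T - 100) / 14.75))
= log10(21 * exp((212 - 100) / 14.75))
= 4.6199

4.6199


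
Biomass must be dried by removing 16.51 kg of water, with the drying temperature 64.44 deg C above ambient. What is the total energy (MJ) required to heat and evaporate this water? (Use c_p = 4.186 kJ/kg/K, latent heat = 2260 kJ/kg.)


E = m_water * (4.186 * dT + 2260) / 1000
= 16.51 * (4.186 * 64.44 + 2260) / 1000
= 41.7661 MJ

41.7661 MJ


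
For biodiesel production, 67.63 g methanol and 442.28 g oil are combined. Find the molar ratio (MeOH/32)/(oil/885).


Molar ratio = n_MeOH / n_oil = (MeOH/32) / (oil/885) = (MeOH * 885) / (32 * oil)
= (67.63 * 885) / (32 * 442.28)
= 4.2290

4.2290


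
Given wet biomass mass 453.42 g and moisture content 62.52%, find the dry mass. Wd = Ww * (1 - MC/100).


Wd = Ww * (1 - MC/100)
= 453.42 * (1 - 62.52/100)
= 169.9418 g

169.9418 g


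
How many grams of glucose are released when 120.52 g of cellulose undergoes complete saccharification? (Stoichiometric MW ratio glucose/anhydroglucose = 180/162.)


glucose = cellulose * 180/162
= 120.52 * 180/162
= 133.9111 g

133.9111 g


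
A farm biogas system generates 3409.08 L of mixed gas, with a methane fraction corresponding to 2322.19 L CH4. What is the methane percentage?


CH4% = V_CH4 / V_total * 100
= 2322.19 / 3409.08 * 100
= 68.1178%

68.1178%


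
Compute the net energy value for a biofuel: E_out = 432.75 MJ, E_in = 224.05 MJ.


NEV = E_out - E_in
= 432.75 - 224.05
= 208.7000 MJ

208.7000 MJ


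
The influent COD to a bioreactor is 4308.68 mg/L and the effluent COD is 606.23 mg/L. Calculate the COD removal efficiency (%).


eta = (COD_in - COD_out) / COD_in * 100
= (4308.68 - 606.23) / 4308.68 * 100
= 85.9300%

85.9300%


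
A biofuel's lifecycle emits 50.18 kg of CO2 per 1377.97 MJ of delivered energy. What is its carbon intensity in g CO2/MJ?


CI = CO2 * 1000 / E
= 50.18 * 1000 / 1377.97
= 36.4159 g CO2/MJ

36.4159 g CO2/MJ


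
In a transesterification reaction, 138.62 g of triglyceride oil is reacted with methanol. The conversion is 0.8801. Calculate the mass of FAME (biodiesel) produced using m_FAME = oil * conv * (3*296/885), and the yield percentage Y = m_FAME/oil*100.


m_FAME = oil * conv * (3 * 296 / 885) = oil * conv * (888/885)
= 138.62 * 0.8801 * 888 / 885
= 122.4130 g
Y = m_FAME / oil * 100 = conv * (888/885) * 100
= 0.8801 * 888 / 885 * 100
= 88.31%

122.4130 g FAME; Y = 88.31%


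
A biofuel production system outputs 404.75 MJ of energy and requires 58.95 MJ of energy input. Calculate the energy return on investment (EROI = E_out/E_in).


EROI = E_out / E_in
= 404.75 / 58.95
= 6.8660

6.8660


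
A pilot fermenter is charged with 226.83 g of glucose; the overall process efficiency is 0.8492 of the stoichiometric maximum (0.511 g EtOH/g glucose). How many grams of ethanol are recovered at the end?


Actual ethanol: m = 0.511 * 226.83 * 0.8492
m = 98.4309 g

98.4309 g


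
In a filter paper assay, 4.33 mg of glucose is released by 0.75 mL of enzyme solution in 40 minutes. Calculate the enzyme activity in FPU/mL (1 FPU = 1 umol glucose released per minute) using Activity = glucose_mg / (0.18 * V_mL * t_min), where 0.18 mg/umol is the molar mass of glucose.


Activity = glucose_mg / (0.18 mg/umol * V_mL * t_min)
= 4.33 / (0.18 * 0.75 * 40)
= 0.8019 FPU/mL

0.8019 FPU/mL


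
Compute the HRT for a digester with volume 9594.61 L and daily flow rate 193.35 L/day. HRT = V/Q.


HRT = V / Q
= 9594.61 / 193.35
= 49.6230 days

49.6230 days


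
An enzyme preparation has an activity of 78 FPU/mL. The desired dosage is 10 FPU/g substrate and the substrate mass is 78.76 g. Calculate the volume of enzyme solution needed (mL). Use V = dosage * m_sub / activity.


V = dosage * m_sub / activity
V = 10 * 78.76 / 78
V = 10.0974 mL

10.0974 mL


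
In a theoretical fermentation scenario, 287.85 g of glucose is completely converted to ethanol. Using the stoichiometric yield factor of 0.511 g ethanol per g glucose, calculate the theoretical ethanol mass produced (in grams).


Theoretical ethanol yield: m_EtOH = 0.511 * m_glucose
m_EtOH = 0.511 * 287.85 = 147.0914 g

147.0914 g


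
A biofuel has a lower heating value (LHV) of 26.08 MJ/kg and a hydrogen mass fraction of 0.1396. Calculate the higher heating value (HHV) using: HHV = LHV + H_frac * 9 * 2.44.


HHV = LHV + H_frac * 9 * 2.44
= 26.08 + 0.1396 * 9 * 2.44
= 29.1456 MJ/kg

29.1456 MJ/kg


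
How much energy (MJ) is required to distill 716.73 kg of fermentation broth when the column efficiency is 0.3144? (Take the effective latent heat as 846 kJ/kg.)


E = m * 846 / (eta * 1000)
= 716.73 * 846 / (0.3144 * 1000)
= 1928.6055 MJ

1928.6055 MJ


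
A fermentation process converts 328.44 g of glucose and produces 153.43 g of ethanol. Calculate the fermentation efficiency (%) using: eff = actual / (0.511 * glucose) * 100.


Fermentation efficiency = (actual / (0.511 * glucose)) * 100
= (153.43 / (0.511 * 328.44)) * 100
= 91.4183%

91.4183%


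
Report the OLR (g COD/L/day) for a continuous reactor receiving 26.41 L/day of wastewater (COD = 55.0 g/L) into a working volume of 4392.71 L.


OLR = Q * S / V
= 26.41 * 55.0 / 4392.71
= 0.3307 g/L/day

0.3307 g/L/day


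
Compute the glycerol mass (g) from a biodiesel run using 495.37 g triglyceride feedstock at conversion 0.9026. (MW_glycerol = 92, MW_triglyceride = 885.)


glycerol = oil * conv * (92/885)
= 495.37 * 0.9026 * 92 / 885
= 46.4804 g

46.4804 g


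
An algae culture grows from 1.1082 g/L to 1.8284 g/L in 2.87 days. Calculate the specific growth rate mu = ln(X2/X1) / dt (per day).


mu = ln(X2/X1) / dt
= ln(1.8284/1.1082) / 2.87
= 0.1745 per day

0.1745 per day


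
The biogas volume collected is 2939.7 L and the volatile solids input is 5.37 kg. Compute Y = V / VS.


Y = V / VS
= 2939.7 / 5.37
= 547.4302 L/kg VS

547.4302 L/kg VS


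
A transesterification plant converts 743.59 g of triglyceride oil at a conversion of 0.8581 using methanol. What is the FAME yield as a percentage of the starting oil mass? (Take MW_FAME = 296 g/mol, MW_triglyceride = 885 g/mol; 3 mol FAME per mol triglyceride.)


m_FAME = oil * conv * (3 * 296 / 885) = oil * conv * (888/885)
= 743.59 * 0.8581 * 888 / 885
= 640.2375 g
Y = m_FAME / oil * 100 = conv * (888/885) * 100
= 0.8581 * 888 / 885 * 100
= 86.10%

86.10%


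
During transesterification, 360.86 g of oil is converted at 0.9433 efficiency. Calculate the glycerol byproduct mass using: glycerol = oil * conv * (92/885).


glycerol = oil * conv * (92/885)
= 360.86 * 0.9433 * 92 / 885
= 35.3861 g

35.3861 g


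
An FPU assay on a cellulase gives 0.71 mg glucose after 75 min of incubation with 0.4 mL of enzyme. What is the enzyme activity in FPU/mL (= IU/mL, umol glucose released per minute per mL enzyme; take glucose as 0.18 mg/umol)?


Activity = glucose_mg / (0.18 mg/umol * V_mL * t_min)
= 0.71 / (0.18 * 0.4 * 75)
= 0.1315 FPU/mL

0.1315 FPU/mL


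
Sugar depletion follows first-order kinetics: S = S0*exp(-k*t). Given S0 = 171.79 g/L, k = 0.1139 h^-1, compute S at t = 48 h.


S = S0 * exp(-k * t)
S = 171.79 * exp(-0.1139 * 48)
S = 0.7255 g/L

0.7255 g/L


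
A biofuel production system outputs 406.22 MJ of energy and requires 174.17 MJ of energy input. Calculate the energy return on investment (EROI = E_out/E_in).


EROI = E_out / E_in
= 406.22 / 174.17
= 2.3323

2.3323


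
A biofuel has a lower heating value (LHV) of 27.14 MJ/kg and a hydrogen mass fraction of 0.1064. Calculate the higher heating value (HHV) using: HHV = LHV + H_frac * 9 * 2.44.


HHV = LHV + H_frac * 9 * 2.44
= 27.14 + 0.1064 * 9 * 2.44
= 29.4765 MJ/kg

29.4765 MJ/kg


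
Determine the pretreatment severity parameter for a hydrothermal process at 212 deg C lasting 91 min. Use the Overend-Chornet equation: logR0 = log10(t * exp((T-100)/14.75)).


logR0 = log10(t * exp((T - 100) / 14.75))
= log10(91 * exp((212 - 100) / 14.75))
= 5.2567

5.2567


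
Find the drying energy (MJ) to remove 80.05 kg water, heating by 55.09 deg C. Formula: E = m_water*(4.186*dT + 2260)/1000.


E = m_water * (4.186 * dT + 2260) / 1000
= 80.05 * (4.186 * 55.09 + 2260) / 1000
= 199.3731 MJ

199.3731 MJ


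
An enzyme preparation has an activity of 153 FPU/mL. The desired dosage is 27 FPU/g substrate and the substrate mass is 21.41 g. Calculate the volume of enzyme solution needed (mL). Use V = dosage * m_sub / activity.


V = dosage * m_sub / activity
V = 27 * 21.41 / 153
V = 3.7782 mL

3.7782 mL


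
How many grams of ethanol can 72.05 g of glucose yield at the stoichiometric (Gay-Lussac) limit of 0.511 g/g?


Theoretical ethanol yield: m_EtOH = 0.511 * m_glucose
m_EtOH = 0.511 * 72.05 = 36.8175 g

36.8175 g


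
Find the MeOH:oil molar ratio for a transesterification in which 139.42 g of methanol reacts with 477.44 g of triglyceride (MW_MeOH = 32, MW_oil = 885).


Molar ratio = n_MeOH / n_oil = (MeOH/32) / (oil/885) = (MeOH * 885) / (32 * oil)
= (139.42 * 885) / (32 * 477.44)
= 8.0761

8.0761


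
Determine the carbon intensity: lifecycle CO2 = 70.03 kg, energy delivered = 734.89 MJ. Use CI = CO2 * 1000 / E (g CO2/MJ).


CI = CO2 * 1000 / E
= 70.03 * 1000 / 734.89
= 95.2932 g CO2/MJ

95.2932 g CO2/MJ


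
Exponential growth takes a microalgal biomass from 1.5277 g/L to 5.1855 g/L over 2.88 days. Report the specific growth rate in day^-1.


mu = ln(X2/X1) / dt
= ln(5.1855/1.5277) / 2.88
= 0.4243 per day

0.4243 per day


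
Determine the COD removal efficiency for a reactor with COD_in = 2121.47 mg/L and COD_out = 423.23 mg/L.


eta = (COD_in - COD_out) / COD_in * 100
= (2121.47 - 423.23) / 2121.47 * 100
= 80.0502%

80.0502%


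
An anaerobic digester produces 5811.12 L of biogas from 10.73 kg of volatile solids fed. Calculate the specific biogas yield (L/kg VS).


Y = V / VS
= 5811.12 / 10.73
= 541.5769 L/kg VS

541.5769 L/kg VS


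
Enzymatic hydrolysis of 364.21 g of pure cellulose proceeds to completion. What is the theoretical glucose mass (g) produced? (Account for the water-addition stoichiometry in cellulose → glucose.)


glucose = cellulose * 180/162
= 364.21 * 180/162
= 404.6778 g

404.6778 g


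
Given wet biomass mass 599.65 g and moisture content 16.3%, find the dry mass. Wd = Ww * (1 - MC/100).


Wd = Ww * (1 - MC/100)
= 599.65 * (1 - 16.3/100)
= 501.9070 g

501.9070 g


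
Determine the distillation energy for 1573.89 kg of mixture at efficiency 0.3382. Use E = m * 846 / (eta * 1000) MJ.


E = m * 846 / (eta * 1000)
= 1573.89 * 846 / (0.3382 * 1000)
= 3937.0519 MJ

3937.0519 MJ


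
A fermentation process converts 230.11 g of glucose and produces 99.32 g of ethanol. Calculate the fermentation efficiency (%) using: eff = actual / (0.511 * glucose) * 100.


Fermentation efficiency = (actual / (0.511 * glucose)) * 100
= (99.32 / (0.511 * 230.11)) * 100
= 84.4657%

84.4657%


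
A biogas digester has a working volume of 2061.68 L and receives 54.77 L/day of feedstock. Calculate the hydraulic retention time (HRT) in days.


HRT = V / Q
= 2061.68 / 54.77
= 37.6425 days

37.6425 days


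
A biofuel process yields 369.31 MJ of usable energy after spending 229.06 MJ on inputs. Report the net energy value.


NEV = E_out - E_in
= 369.31 - 229.06
= 140.2500 MJ

140.2500 MJ


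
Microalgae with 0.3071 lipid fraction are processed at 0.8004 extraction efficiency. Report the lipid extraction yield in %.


Y = lipid_content * extraction_eff * 100
= 0.3071 * 0.8004 * 100
= 24.5803%

24.5803%


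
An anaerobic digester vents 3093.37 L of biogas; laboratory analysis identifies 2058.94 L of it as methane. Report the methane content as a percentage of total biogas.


CH4% = V_CH4 / V_total * 100
= 2058.94 / 3093.37 * 100
= 66.5598%

66.5598%


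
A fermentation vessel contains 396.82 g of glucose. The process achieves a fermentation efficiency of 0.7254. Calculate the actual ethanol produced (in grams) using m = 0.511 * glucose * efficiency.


Actual ethanol: m = 0.511 * 396.82 * 0.7254
m = 147.0930 g

147.0930 g


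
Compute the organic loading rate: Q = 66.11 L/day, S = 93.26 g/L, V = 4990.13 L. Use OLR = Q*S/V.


OLR = Q * S / V
= 66.11 * 93.26 / 4990.13
= 1.2355 g/L/day

1.2355 g/L/day


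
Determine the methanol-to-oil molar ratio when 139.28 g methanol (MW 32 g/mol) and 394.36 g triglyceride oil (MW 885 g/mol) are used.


Molar ratio = n_MeOH / n_oil = (MeOH/32) / (oil/885) = (MeOH * 885) / (32 * oil)
= (139.28 * 885) / (32 * 394.36)
= 9.7676

9.7676


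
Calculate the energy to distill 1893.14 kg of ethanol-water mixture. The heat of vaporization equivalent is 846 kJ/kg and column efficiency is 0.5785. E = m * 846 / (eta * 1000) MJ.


E = m * 846 / (eta * 1000)
= 1893.14 * 846 / (0.5785 * 1000)
= 2768.5332 MJ

2768.5332 MJ


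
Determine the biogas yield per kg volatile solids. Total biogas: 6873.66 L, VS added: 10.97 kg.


Y = V / VS
= 6873.66 / 10.97
= 626.5871 L/kg VS

626.5871 L/kg VS


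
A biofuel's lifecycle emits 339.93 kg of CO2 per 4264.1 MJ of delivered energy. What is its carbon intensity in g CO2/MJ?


CI = CO2 * 1000 / E
= 339.93 * 1000 / 4264.1
= 79.7190 g CO2/MJ

79.7190 g CO2/MJ


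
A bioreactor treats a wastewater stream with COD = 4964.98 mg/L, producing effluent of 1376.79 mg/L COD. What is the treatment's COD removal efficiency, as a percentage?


eta = (COD_in - COD_out) / COD_in * 100
= (4964.98 - 1376.79) / 4964.98 * 100
= 72.2700%

72.2700%


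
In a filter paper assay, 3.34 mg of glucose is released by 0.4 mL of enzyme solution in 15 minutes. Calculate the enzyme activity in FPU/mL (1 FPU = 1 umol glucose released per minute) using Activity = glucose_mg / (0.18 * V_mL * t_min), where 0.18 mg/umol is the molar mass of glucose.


Activity = glucose_mg / (0.18 mg/umol * V_mL * t_min)
= 3.34 / (0.18 * 0.4 * 15)
= 3.0926 FPU/mL

3.0926 FPU/mL


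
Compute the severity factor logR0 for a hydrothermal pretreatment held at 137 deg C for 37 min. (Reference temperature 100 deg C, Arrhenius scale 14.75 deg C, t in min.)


logR0 = log10(t * exp((T - 100) / 14.75))
= log10(37 * exp((137 - 100) / 14.75))
= 2.6576

2.6576


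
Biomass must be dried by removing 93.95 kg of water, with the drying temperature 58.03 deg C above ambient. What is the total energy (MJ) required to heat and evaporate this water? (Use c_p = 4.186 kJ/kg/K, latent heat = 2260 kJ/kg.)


E = m_water * (4.186 * dT + 2260) / 1000
= 93.95 * (4.186 * 58.03 + 2260) / 1000
= 235.1487 MJ

235.1487 MJ


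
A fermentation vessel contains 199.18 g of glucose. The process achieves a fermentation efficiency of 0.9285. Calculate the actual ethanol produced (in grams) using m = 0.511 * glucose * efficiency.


Actual ethanol: m = 0.511 * 199.18 * 0.9285
m = 94.5036 g

94.5036 g


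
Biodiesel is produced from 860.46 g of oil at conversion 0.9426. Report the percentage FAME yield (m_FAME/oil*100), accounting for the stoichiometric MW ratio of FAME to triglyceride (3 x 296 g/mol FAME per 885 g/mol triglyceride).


m_FAME = oil * conv * (3 * 296 / 885) = oil * conv * (888/885)
= 860.46 * 0.9426 * 888 / 885
= 813.8190 g
Y = m_FAME / oil * 100 = conv * (888/885) * 100
= 0.9426 * 888 / 885 * 100
= 94.58%

94.58%


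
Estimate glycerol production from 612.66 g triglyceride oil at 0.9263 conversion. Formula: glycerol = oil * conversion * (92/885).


glycerol = oil * conv * (92/885)
= 612.66 * 0.9263 * 92 / 885
= 58.9951 g

58.9951 g


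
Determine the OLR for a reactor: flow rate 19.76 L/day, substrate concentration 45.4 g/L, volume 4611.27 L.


OLR = Q * S / V
= 19.76 * 45.4 / 4611.27
= 0.1945 g/L/day

0.1945 g/L/day


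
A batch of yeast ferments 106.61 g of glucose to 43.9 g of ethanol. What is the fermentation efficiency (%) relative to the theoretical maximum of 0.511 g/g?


Fermentation efficiency = (actual / (0.511 * glucose)) * 100
= (43.9 / (0.511 * 106.61)) * 100
= 80.5834%

80.5834%


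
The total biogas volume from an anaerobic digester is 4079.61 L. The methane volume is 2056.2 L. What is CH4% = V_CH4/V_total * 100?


CH4% = V_CH4 / V_total * 100
= 2056.2 / 4079.61 * 100
= 50.4019%

50.4019%


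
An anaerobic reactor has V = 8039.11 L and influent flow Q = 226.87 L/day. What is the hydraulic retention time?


HRT = V / Q
= 8039.11 / 226.87
= 35.4349 days

35.4349 days


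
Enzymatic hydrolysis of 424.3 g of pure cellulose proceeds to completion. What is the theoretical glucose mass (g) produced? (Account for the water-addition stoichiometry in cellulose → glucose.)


glucose = cellulose * 180/162
= 424.3 * 180/162
= 471.4444 g

471.4444 g


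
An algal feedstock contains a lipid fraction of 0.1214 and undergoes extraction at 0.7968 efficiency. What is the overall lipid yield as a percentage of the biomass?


Y = lipid_content * extraction_eff * 100
= 0.1214 * 0.7968 * 100
= 9.6732%

9.6732%


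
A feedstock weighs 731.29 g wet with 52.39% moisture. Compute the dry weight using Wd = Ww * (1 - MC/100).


Wd = Ww * (1 - MC/100)
= 731.29 * (1 - 52.39/100)
= 348.1672 g

348.1672 g


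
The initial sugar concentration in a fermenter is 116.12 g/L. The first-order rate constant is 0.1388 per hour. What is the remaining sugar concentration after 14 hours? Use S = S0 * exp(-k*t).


S = S0 * exp(-k * t)
S = 116.12 * exp(-0.1388 * 14)
S = 16.6336 g/L

16.6336 g/L


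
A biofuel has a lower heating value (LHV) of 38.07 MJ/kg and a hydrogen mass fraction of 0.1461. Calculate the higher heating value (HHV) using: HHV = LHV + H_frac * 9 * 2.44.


HHV = LHV + H_frac * 9 * 2.44
= 38.07 + 0.1461 * 9 * 2.44
= 41.2784 MJ/kg

41.2784 MJ/kg


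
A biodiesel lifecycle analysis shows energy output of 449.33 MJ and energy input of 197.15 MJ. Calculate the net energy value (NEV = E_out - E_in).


NEV = E_out - E_in
= 449.33 - 197.15
= 252.1800 MJ

252.1800 MJ


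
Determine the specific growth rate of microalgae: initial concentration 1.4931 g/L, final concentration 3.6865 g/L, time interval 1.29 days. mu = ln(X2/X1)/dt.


mu = ln(X2/X1) / dt
= ln(3.6865/1.4931) / 1.29
= 0.7006 per day

0.7006 per day


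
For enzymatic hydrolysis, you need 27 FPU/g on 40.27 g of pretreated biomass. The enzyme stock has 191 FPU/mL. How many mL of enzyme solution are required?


V = dosage * m_sub / activity
V = 27 * 40.27 / 191
V = 5.6926 mL

5.6926 mL


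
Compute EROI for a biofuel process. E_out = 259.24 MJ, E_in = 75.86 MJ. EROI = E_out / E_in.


EROI = E_out / E_in
= 259.24 / 75.86
= 3.4173

3.4173


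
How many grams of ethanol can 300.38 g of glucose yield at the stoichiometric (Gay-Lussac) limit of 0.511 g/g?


Theoretical ethanol yield: m_EtOH = 0.511 * m_glucose
m_EtOH = 0.511 * 300.38 = 153.4942 g

153.4942 g


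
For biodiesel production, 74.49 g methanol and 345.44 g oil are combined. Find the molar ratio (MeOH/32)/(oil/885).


Molar ratio = n_MeOH / n_oil = (MeOH/32) / (oil/885) = (MeOH * 885) / (32 * oil)
= (74.49 * 885) / (32 * 345.44)
= 5.9637

5.9637


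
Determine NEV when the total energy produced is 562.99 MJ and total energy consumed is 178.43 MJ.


NEV = E_out - E_in
= 562.99 - 178.43
= 384.5600 MJ

384.5600 MJ


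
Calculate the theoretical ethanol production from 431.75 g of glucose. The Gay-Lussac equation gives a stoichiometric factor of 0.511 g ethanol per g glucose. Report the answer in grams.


Theoretical ethanol yield: m_EtOH = 0.511 * m_glucose
m_EtOH = 0.511 * 431.75 = 220.6243 g

220.6243 g


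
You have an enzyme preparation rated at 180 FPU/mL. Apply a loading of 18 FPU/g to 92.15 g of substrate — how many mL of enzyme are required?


V = dosage * m_sub / activity
V = 18 * 92.15 / 180
V = 9.2150 mL

9.2150 mL


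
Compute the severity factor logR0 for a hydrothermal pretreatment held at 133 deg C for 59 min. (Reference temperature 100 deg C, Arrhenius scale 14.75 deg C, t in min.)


logR0 = log10(t * exp((T - 100) / 14.75))
= log10(59 * exp((133 - 100) / 14.75))
= 2.7425

2.7425


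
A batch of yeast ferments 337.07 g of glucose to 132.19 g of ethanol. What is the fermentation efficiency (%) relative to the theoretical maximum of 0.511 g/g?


Fermentation efficiency = (actual / (0.511 * glucose)) * 100
= (132.19 / (0.511 * 337.07)) * 100
= 76.7463%

76.7463%


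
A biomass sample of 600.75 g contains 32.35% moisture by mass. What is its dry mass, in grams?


Wd = Ww * (1 - MC/100)
= 600.75 * (1 - 32.35/100)
= 406.4074 g

406.4074 g


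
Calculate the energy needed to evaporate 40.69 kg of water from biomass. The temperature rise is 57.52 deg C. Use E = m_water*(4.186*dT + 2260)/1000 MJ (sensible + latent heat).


E = m_water * (4.186 * dT + 2260) / 1000
= 40.69 * (4.186 * 57.52 + 2260) / 1000
= 101.7567 MJ

101.7567 MJ


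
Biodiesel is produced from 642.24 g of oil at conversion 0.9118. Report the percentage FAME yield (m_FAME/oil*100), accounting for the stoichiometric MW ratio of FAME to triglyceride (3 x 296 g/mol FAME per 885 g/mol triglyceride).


m_FAME = oil * conv * (3 * 296 / 885) = oil * conv * (888/885)
= 642.24 * 0.9118 * 888 / 885
= 587.5795 g
Y = m_FAME / oil * 100 = conv * (888/885) * 100
= 0.9118 * 888 / 885 * 100
= 91.49%

91.49%


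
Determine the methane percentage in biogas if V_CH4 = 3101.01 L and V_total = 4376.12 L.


CH4% = V_CH4 / V_total * 100
= 3101.01 / 4376.12 * 100
= 70.8621%

70.8621%


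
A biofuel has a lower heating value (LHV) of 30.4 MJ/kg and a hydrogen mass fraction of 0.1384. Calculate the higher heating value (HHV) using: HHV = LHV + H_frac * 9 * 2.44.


HHV = LHV + H_frac * 9 * 2.44
= 30.4 + 0.1384 * 9 * 2.44
= 33.4393 MJ/kg

33.4393 MJ/kg


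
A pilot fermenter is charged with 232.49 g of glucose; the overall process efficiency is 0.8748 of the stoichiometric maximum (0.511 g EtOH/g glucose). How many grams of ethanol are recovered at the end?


Actual ethanol: m = 0.511 * 232.49 * 0.8748
m = 103.9283 g

103.9283 g


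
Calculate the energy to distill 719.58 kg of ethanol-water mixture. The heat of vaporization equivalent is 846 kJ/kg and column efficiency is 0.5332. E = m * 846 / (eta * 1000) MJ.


E = m * 846 / (eta * 1000)
= 719.58 * 846 / (0.5332 * 1000)
= 1141.7192 MJ

1141.7192 MJ


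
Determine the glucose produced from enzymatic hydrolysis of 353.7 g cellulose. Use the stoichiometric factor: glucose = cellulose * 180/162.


glucose = cellulose * 180/162
= 353.7 * 180/162
= 393.0000 g

393.0000 g


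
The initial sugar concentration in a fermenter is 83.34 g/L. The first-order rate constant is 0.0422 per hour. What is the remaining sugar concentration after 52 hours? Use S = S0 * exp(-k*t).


S = S0 * exp(-k * t)
S = 83.34 * exp(-0.0422 * 52)
S = 9.2862 g/L

9.2862 g/L


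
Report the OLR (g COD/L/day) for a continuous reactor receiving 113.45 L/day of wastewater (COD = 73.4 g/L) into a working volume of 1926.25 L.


OLR = Q * S / V
= 113.45 * 73.4 / 1926.25
= 4.3230 g/L/day

4.3230 g/L/day


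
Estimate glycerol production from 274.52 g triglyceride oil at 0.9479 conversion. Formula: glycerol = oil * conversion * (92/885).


glycerol = oil * conv * (92/885)
= 274.52 * 0.9479 * 92 / 885
= 27.0509 g

27.0509 g


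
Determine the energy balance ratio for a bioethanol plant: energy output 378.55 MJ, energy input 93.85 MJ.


EROI = E_out / E_in
= 378.55 / 93.85
= 4.0336

4.0336


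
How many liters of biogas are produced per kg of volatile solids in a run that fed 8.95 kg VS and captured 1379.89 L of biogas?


Y = V / VS
= 1379.89 / 8.95
= 154.1777 L/kg VS

154.1777 L/kg VS


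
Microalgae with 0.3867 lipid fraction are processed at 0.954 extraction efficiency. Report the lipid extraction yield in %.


Y = lipid_content * extraction_eff * 100
= 0.3867 * 0.954 * 100
= 36.8912%

36.8912%


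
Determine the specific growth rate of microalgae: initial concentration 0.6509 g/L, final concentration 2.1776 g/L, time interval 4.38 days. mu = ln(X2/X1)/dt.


mu = ln(X2/X1) / dt
= ln(2.1776/0.6509) / 4.38
= 0.2757 per day

0.2757 per day


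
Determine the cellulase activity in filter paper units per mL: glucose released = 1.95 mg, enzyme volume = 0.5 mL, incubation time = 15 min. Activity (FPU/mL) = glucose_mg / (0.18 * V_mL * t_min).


Activity = glucose_mg / (0.18 mg/umol * V_mL * t_min)
= 1.95 / (0.18 * 0.5 * 15)
= 1.4444 FPU/mL

1.4444 FPU/mL


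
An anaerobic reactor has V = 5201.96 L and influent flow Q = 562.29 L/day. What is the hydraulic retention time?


HRT = V / Q
= 5201.96 / 562.29
= 9.2514 days

9.2514 days


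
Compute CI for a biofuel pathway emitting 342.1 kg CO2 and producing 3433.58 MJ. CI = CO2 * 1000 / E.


CI = CO2 * 1000 / E
= 342.1 * 1000 / 3433.58
= 99.6336 g CO2/MJ

99.6336 g CO2/MJ


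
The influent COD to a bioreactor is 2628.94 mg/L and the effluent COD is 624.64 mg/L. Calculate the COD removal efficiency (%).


eta = (COD_in - COD_out) / COD_in * 100
= (2628.94 - 624.64) / 2628.94 * 100
= 76.2399%

76.2399%


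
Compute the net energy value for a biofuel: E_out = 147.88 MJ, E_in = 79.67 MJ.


NEV = E_out - E_in
= 147.88 - 79.67
= 68.2100 MJ

68.2100 MJ


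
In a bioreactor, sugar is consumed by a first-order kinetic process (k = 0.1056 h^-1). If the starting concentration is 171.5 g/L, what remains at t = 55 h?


S = S0 * exp(-k * t)
S = 171.5 * exp(-0.1056 * 55)
S = 0.5151 g/L

0.5151 g/L


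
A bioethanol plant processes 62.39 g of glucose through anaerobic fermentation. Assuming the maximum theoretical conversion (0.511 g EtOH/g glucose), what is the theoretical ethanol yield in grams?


Theoretical ethanol yield: m_EtOH = 0.511 * m_glucose
m_EtOH = 0.511 * 62.39 = 31.8813 g

31.8813 g


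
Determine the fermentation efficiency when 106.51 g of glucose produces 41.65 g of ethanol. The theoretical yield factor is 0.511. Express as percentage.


Fermentation efficiency = (actual / (0.511 * glucose)) * 100
= (41.65 / (0.511 * 106.51)) * 100
= 76.5251%

76.5251%


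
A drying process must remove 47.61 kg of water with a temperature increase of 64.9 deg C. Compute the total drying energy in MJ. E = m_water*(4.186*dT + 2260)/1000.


E = m_water * (4.186 * dT + 2260) / 1000
= 47.61 * (4.186 * 64.9 + 2260) / 1000
= 120.5329 MJ

120.5329 MJ


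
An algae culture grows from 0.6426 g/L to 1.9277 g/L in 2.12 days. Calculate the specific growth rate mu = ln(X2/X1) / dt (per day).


mu = ln(X2/X1) / dt
= ln(1.9277/0.6426) / 2.12
= 0.5182 per day

0.5182 per day


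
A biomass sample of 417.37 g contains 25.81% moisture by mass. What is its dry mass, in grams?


Wd = Ww * (1 - MC/100)
= 417.37 * (1 - 25.81/100)
= 309.6468 g

309.6468 g


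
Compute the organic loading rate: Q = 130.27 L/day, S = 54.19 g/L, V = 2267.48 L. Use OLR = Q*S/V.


OLR = Q * S / V
= 130.27 * 54.19 / 2267.48
= 3.1133 g/L/day

3.1133 g/L/day


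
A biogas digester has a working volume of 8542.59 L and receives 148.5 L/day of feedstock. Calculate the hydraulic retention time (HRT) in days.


HRT = V / Q
= 8542.59 / 148.5
= 57.5259 days

57.5259 days


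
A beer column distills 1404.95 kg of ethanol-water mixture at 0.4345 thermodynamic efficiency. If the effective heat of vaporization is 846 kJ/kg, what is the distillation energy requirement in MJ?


E = m * 846 / (eta * 1000)
= 1404.95 * 846 / (0.4345 * 1000)
= 2735.5298 MJ

2735.5298 MJ


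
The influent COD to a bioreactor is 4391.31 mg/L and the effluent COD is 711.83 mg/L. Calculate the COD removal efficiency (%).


eta = (COD_in - COD_out) / COD_in * 100
= (4391.31 - 711.83) / 4391.31 * 100
= 83.7900%

83.7900%


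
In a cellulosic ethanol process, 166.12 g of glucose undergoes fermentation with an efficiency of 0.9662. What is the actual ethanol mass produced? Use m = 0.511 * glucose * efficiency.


Actual ethanol: m = 0.511 * 166.12 * 0.9662
m = 82.0181 g

82.0181 g


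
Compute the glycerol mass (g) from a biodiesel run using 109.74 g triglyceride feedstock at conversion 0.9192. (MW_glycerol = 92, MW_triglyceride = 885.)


glycerol = oil * conv * (92/885)
= 109.74 * 0.9192 * 92 / 885
= 10.4862 g

10.4862 g


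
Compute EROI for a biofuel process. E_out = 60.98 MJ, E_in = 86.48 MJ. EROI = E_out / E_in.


EROI = E_out / E_in
= 60.98 / 86.48
= 0.7051

0.7051


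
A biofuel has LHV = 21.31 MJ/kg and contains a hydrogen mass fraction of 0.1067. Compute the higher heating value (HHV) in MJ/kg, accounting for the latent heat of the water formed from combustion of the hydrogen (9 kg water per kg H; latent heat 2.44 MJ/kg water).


HHV = LHV + H_frac * 9 * 2.44
= 21.31 + 0.1067 * 9 * 2.44
= 23.6531 MJ/kg

23.6531 MJ/kg


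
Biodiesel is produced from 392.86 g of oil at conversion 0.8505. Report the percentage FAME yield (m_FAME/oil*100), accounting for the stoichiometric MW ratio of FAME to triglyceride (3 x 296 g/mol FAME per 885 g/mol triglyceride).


m_FAME = oil * conv * (3 * 296 / 885) = oil * conv * (888/885)
= 392.86 * 0.8505 * 888 / 885
= 335.2601 g
Y = m_FAME / oil * 100 = conv * (888/885) * 100
= 0.8505 * 888 / 885 * 100
= 85.34%

85.34%


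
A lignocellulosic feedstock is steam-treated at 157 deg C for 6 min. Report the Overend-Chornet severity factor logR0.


logR0 = log10(t * exp((T - 100) / 14.75))
= log10(6 * exp((157 - 100) / 14.75))
= 2.4564

2.4564


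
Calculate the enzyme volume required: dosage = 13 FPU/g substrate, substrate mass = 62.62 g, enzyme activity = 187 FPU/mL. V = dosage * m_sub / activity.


V = dosage * m_sub / activity
V = 13 * 62.62 / 187
V = 4.3533 mL

4.3533 mL


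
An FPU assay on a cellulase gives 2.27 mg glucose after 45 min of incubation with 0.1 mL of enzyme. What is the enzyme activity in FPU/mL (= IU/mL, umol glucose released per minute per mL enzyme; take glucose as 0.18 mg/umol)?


Activity = glucose_mg / (0.18 mg/umol * V_mL * t_min)
= 2.27 / (0.18 * 0.1 * 45)
= 2.8025 FPU/mL

2.8025 FPU/mL


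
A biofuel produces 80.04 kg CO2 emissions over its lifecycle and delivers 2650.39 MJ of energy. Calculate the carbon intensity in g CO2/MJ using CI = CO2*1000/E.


CI = CO2 * 1000 / E
= 80.04 * 1000 / 2650.39
= 30.1993 g CO2/MJ

30.1993 g CO2/MJ


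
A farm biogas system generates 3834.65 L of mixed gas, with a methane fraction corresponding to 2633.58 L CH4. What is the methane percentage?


CH4% = V_CH4 / V_total * 100
= 2633.58 / 3834.65 * 100
= 68.6785%

68.6785%


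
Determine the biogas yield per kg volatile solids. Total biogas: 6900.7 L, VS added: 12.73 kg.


Y = V / VS
= 6900.7 / 12.73
= 542.0817 L/kg VS

542.0817 L/kg VS


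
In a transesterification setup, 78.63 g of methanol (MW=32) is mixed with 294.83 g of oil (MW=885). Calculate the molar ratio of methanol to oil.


Molar ratio = n_MeOH / n_oil = (MeOH/32) / (oil/885) = (MeOH * 885) / (32 * oil)
= (78.63 * 885) / (32 * 294.83)
= 7.3758

7.3758


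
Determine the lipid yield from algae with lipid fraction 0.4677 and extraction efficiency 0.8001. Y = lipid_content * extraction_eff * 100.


Y = lipid_content * extraction_eff * 100
= 0.4677 * 0.8001 * 100
= 37.4207%

37.4207%


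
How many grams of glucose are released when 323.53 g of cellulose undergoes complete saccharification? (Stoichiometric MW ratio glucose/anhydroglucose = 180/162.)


glucose = cellulose * 180/162
= 323.53 * 180/162
= 359.4778 g

359.4778 g


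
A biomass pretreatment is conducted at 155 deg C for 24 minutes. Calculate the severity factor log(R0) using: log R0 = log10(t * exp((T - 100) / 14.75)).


logR0 = log10(t * exp((T - 100) / 14.75))
= log10(24 * exp((155 - 100) / 14.75))
= 2.9996

2.9996


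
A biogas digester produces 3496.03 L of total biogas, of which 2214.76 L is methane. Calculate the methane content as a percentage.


CH4% = V_CH4 / V_total * 100
= 2214.76 / 3496.03 * 100
= 63.3507%

63.3507%


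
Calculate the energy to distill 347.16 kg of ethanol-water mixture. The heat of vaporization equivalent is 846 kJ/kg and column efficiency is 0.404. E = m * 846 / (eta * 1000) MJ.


E = m * 846 / (eta * 1000)
= 347.16 * 846 / (0.404 * 1000)
= 726.9737 MJ

726.9737 MJ


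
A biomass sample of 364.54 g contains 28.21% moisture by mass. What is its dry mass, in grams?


Wd = Ww * (1 - MC/100)
= 364.54 * (1 - 28.21/100)
= 261.7033 g

261.7033 g


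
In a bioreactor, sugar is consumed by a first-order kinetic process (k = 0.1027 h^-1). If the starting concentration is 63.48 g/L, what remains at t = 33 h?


S = S0 * exp(-k * t)
S = 63.48 * exp(-0.1027 * 33)
S = 2.1418 g/L

2.1418 g/L


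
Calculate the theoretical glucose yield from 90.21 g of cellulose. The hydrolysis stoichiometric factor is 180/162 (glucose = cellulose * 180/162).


glucose = cellulose * 180/162
= 90.21 * 180/162
= 100.2333 g

100.2333 g
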